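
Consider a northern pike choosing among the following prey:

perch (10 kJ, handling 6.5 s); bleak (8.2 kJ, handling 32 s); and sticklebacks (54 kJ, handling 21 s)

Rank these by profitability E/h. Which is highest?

Profitability E/h (kJ/s): perch = 10/6.5 = 1.54, bleak = 8.2/32 = 0.256, sticklebacks = 54/21 = 2.57.
Ranked: sticklebacks > perch > bleak.

sticklebacks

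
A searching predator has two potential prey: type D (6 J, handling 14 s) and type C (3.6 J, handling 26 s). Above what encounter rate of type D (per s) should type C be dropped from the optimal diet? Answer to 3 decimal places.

At the threshold, the rate on type D alone equals the profitability of type C: λ·6/(1 + λ·14) = 3.6/26 = 0.1385.
Rearranging, λ(6 − 0.1385×14) = 0.1385, so λ = 0.1385/4.062 = 0.03409 per s.

0.034 per s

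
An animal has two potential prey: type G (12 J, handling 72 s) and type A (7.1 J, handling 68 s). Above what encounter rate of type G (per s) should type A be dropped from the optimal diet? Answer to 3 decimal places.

At the threshold, the rate on type G alone equals the profitability of type A: λ·12/(1 + λ·72) = 7.1/68 = 0.1044.
Rearranging, λ(12 − 0.1044×72) = 0.1044, so λ = 0.1044/4.482 = 0.02329 per s.

0.023 per s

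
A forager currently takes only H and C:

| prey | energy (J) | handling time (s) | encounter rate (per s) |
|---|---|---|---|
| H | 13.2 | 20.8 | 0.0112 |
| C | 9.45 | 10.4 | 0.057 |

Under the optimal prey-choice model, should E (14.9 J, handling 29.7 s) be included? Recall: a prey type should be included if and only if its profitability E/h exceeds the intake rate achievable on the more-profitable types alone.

Yes

On H and C alone, R = ΣλE/(1+Σλh) = 0.6865/1.826 = 0.376 J/s.
E: E/h = 14.9/29.7 = 0.5017 J/s.
0.5017 > 0.376, so adding E raises the average — include it.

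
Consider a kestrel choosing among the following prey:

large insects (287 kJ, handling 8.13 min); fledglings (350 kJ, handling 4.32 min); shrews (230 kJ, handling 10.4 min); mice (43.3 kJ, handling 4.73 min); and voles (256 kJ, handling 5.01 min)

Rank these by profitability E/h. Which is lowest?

In descending order of E/h:
fledglings: 350/4.32 = 81 kJ/min
voles: 256/5.01 = 51.1 kJ/min
large insects: 287/8.13 = 35.3 kJ/min
shrews: 230/10.4 = 22.1 kJ/min
mice: 43.3/4.73 = 9.15 kJ/min

mice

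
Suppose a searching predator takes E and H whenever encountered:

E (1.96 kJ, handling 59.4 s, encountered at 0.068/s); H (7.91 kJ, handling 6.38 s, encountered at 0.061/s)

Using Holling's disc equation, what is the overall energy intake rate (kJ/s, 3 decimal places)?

0.113 kJ/s

Energy encountered per unit search time: 0.068×1.96 + 0.061×7.91 = 0.6158 kJ/s.
Handling time per unit search time: 0.068×59.4 + 0.061×6.38 = 4.428.
Rate = 0.6158/(1 + 4.428) = 0.1134 kJ/s.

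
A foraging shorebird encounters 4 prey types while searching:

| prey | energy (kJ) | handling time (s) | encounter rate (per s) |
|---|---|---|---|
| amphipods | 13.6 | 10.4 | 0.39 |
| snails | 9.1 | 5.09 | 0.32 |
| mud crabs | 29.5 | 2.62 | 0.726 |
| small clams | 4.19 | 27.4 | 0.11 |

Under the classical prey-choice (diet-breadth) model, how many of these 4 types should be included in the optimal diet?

Profitabilities (E/h, kJ/s): mud crabs 11.3, snails 1.79, amphipods 1.31, small clams 0.153. Add prey in this order while the next type's profitability exceeds the intake rate on those already taken.
Rate on top 1: 7.38. snails: 1.79 < 7.38 → exclude; stop.
Optimal diet: mud crabs — 1 of 4 types.

1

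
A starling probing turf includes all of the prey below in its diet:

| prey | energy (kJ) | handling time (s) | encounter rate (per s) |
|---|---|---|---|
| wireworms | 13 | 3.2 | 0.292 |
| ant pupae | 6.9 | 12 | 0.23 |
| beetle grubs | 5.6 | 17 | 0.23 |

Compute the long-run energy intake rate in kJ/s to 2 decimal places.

R = (0.292×13 + 0.23×6.9 + 0.23×5.6) / (1 + 0.292×3.2 + 0.23×12 + 0.23×17) = 6.671/8.604 = 0.7753 kJ/s.

0.78 kJ/s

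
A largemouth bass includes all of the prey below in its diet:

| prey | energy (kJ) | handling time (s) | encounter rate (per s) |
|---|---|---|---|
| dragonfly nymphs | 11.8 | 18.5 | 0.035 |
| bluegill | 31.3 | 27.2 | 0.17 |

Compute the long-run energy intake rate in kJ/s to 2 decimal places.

Energy encountered per unit search time: 0.035×11.8 + 0.17×31.3 = 5.734 kJ/s.
Handling time per unit search time: 0.035×18.5 + 0.17×27.2 = 5.272.
Rate = 5.734/(1 + 5.272) = 0.9143 kJ/s.

0.91 kJ/s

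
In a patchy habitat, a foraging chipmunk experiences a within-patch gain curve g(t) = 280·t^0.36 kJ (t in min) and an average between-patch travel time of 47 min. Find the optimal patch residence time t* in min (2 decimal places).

26.44 min

Optimal t* satisfies g'(t*) = g(t*)/(T + t*).
g'(t) = 0.36·280·t^-0.64. Setting 0.36·280·t^-0.64 = 280·t^0.36/(47+t) gives 0.36(47+t) = t, so 0.64·t = 0.36×47.
t* = 0.36×47/0.64 = 26.44 min.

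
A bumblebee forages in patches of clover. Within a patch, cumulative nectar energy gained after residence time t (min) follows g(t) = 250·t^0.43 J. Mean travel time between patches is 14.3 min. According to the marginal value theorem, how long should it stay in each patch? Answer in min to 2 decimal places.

10.79 min

Optimal t* satisfies g'(t*) = g(t*)/(T + t*).
g'(t) = 0.43·250·t^-0.57. Setting 0.43·250·t^-0.57 = 250·t^0.43/(14.3+t) gives 0.43(14.3+t) = t, so 0.57·t = 0.43×14.3.
t* = 0.43×14.3/0.57 = 10.79 min.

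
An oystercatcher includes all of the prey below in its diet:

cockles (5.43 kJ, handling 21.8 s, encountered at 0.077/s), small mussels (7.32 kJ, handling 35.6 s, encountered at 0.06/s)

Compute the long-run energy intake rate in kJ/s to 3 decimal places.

0.178 kJ/s

R = Σλ_iE_i / (1 + Σλ_ih_i)
Numerator: 0.077×5.43 + 0.06×7.32 = 0.8573
Denominator: 1 + 0.077×21.8 + 0.06×35.6 = 4.815
R = 0.8573/4.815 = 0.1781 kJ/s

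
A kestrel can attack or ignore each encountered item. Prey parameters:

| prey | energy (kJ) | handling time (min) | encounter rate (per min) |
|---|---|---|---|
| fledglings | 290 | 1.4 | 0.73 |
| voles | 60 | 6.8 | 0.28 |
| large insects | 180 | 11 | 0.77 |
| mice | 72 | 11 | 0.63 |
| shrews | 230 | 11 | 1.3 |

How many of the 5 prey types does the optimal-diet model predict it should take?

Profitabilities (E/h, kJ/min): fledglings 207, shrews 20.9, large insects 16.4, voles 8.82, mice 6.55. Add prey in this order while the next type's profitability exceeds the intake rate on those already taken.
Rate on top 1: 104.7. shrews: 20.9 < 104.7 → exclude; stop.
Optimal diet: fledglings — 1 of 5 types.

1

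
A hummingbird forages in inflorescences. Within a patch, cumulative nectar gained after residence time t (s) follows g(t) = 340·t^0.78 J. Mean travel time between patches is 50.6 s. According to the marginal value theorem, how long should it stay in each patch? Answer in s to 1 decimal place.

Maximise g(t)/(T+t): set derivative to zero → g'(t)(T+t) = g(t).
g'(t) = 0.78·340·t^-0.22. Setting 0.78·340·t^-0.22 = 340·t^0.78/(50.6+t) gives 0.78(50.6+t) = t, so 0.22·t = 0.78×50.6.
t* = 0.78×50.6/0.22 = 179.4 s.

179.4 s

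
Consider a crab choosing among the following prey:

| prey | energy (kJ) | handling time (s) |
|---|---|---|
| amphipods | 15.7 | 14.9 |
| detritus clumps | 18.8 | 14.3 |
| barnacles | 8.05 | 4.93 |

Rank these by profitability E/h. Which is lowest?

amphipods

Profitability E/h (kJ/s): amphipods = 15.7/14.9 = 1.05, detritus clumps = 18.8/14.3 = 1.31, barnacles = 8.05/4.93 = 1.63.
Ranked: barnacles > detritus clumps > amphipods.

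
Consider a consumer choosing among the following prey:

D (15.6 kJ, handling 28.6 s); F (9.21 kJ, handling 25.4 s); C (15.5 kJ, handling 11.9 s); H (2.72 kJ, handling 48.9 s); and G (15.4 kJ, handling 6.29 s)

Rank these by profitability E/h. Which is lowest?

In descending order of E/h:
G: 15.4/6.29 = 2.45 kJ/s
C: 15.5/11.9 = 1.3 kJ/s
D: 15.6/28.6 = 0.545 kJ/s
F: 9.21/25.4 = 0.363 kJ/s
H: 2.72/48.9 = 0.0556 kJ/s

H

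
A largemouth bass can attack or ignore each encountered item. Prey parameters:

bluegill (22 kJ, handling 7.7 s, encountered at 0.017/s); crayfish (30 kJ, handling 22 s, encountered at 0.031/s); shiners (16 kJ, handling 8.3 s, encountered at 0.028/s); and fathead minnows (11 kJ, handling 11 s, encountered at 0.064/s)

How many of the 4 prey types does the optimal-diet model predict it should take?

Rank by E/h (kJ/s): bluegill 2.86, shiners 1.93, crayfish 1.36, fathead minnows 1. Include each in turn until the next type's E/h falls below the running intake rate.
Rate on top 1: 0.3307. shiners: 1.93 > 0.3307 → include.
Rate on top 2: 0.6029. crayfish: 1.36 > 0.6029 → include.
Rate on top 3: 0.8566. fathead minnows: 1 > 0.8566 → include.
Optimal diet: bluegill, shiners, crayfish, fathead minnows — 4 of 4 types.

4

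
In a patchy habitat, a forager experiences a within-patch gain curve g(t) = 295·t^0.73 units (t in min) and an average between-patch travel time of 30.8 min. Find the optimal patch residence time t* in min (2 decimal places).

Maximise g(t)/(T+t): set derivative to zero → g'(t)(T+t) = g(t).
g'(t) = 0.73·295·t^-0.27. Setting 0.73·295·t^-0.27 = 295·t^0.73/(30.8+t) gives 0.73(30.8+t) = t, so 0.27·t = 0.73×30.8.
t* = 0.73×30.8/0.27 = 83.27 min.

83.27 min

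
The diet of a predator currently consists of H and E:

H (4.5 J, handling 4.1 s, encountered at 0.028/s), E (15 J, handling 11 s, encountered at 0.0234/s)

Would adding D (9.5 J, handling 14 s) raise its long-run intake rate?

Intake rate on the current diet: R = (0.028×4.5 + 0.0234×15) / (1 + 0.028×4.1 + 0.0234×11) = 0.477/1.372 = 0.3476 J/s.
Profitability of D: 9.5/14 = 0.6786 J/s.
0.6786 > 0.3476, so adding D raises the average — include it.

Yes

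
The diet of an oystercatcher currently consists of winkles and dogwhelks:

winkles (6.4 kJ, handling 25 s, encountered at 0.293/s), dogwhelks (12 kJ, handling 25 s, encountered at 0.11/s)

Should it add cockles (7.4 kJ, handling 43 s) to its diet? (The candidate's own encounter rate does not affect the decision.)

No

On winkles and dogwhelks alone, R = ΣλE/(1+Σλh) = 3.195/11.07 = 0.2885 kJ/s.
cockles: E/h = 7.4/43 = 0.1721 kJ/s.
0.1721 < 0.2885, so adding cockles would lower the average — exclude it.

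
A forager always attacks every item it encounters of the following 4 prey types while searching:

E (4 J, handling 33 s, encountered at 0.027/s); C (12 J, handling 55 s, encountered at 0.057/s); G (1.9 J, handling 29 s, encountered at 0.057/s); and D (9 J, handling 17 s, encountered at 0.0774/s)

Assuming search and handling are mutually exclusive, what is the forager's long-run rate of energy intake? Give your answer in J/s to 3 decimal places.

Energy encountered per unit search time: 0.027×4 + 0.057×12 + 0.057×1.9 + 0.0774×9 = 1.597 J/s.
Handling time per unit search time: 0.027×33 + 0.057×55 + 0.057×29 + 0.0774×17 = 6.995.
Rate = 1.597/(1 + 6.995) = 0.1997 J/s.

0.200 J/s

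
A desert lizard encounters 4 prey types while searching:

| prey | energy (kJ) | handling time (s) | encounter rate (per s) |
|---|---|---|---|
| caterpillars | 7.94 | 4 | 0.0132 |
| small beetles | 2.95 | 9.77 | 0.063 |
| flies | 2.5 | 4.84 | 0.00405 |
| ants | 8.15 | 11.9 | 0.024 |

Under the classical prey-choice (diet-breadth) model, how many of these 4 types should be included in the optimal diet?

Profitabilities (E/h, kJ/s): caterpillars 1.99, ants 0.685, flies 0.517, small beetles 0.302. Add prey in this order while the next type's profitability exceeds the intake rate on those already taken.
Rate on top 1: 0.09955. ants: 0.685 > 0.09955 → include.
Rate on top 2: 0.2245. flies: 0.517 > 0.2245 → include.
Rate on top 3: 0.2287. small beetles: 0.302 > 0.2287 → include.
Optimal diet: caterpillars, ants, flies, small beetles — 4 of 4 types.

4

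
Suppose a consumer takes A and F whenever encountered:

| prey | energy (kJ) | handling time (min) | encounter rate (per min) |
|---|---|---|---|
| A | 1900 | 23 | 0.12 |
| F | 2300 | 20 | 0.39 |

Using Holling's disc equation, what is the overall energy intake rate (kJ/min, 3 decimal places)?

97.318 kJ/min

R = (0.12×1900 + 0.39×2300) / (1 + 0.12×23 + 0.39×20) = 1125/11.56 = 97.32 kJ/min.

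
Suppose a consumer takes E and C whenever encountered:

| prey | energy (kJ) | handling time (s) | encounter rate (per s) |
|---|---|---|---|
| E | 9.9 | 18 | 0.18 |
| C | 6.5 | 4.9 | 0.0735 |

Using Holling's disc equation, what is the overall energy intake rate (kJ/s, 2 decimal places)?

Energy encountered per unit search time: 0.18×9.9 + 0.0735×6.5 = 2.26 kJ/s.
Handling time per unit search time: 0.18×18 + 0.0735×4.9 = 3.6.
Rate = 2.26/(1 + 3.6) = 0.4912 kJ/s.

0.49 kJ/s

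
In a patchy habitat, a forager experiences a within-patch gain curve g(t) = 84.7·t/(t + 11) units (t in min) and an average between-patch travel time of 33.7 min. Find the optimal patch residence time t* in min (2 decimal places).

Maximise g(t)/(T+t): set derivative to zero → g'(t)(T+t) = g(t).
g'(t) = 84.7·11/(t + 11)². Setting 84.7·11/(t+11)² = 84.7t/[(t+11)(33.7+t)] gives 11(33.7+t) = t(t+11), so t² = 11×33.7 = 370.7.
t* = √370.7 = 19.25 min.

19.25 min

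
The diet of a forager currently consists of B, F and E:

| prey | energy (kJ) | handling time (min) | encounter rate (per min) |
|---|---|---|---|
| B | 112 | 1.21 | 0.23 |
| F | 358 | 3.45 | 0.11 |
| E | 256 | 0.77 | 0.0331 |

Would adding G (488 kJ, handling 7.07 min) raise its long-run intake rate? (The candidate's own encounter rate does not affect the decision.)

On B, F and E alone, R = ΣλE/(1+Σλh) = 73.61/1.683 = 43.73 kJ/min.
Profitability of G: 488/7.07 = 69.02 kJ/min.
69.02 > 43.73, so adding G raises the average — include it.

Yes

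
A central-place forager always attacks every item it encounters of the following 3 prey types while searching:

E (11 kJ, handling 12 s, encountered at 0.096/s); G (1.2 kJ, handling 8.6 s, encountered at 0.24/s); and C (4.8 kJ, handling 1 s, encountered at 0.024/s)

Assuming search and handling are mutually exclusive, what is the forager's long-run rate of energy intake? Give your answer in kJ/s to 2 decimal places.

R = Σλ_iE_i / (1 + Σλ_ih_i)
Numerator: 0.096×11 + 0.24×1.2 + 0.024×4.8 = 1.459
Denominator: 1 + 0.096×12 + 0.24×8.6 + 0.024×1 = 4.24
R = 1.459/4.24 = 0.3442 kJ/s

0.34 kJ/s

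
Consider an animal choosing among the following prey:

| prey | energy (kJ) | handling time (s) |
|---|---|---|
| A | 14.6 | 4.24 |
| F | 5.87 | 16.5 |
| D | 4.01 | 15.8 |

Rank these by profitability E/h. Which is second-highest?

In descending order of E/h:
A: 14.6/4.24 = 3.44 kJ/s
F: 5.87/16.5 = 0.356 kJ/s
D: 4.01/15.8 = 0.254 kJ/s

F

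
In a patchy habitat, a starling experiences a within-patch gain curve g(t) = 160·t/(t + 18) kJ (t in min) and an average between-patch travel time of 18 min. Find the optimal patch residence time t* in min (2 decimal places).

18.00 min

Optimal t* satisfies g'(t*) = g(t*)/(T + t*).
g'(t) = 160·18/(t + 18)². Setting 160·18/(t+18)² = 160t/[(t+18)(18+t)] gives 18(18+t) = t(t+18), so t² = 18×18 = 324.
t* = √324 = 18 min.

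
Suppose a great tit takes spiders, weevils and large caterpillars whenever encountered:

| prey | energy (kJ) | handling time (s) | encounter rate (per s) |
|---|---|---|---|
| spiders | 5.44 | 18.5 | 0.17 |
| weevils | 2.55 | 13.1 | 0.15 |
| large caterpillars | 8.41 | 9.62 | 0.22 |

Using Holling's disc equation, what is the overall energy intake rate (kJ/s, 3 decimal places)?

0.384 kJ/s

R = Σλ_iE_i / (1 + Σλ_ih_i)
Numerator: 0.17×5.44 + 0.15×2.55 + 0.22×8.41 = 3.158
Denominator: 1 + 0.17×18.5 + 0.15×13.1 + 0.22×9.62 = 8.226
R = 3.158/8.226 = 0.3838 kJ/s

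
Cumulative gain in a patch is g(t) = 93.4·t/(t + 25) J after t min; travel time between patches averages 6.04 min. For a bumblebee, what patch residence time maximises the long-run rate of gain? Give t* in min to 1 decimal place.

Optimal t* satisfies g'(t*) = g(t*)/(T + t*).
g'(t) = 93.4·25/(t + 25)². Setting 93.4·25/(t+25)² = 93.4t/[(t+25)(6.04+t)] gives 25(6.04+t) = t(t+25), so t² = 25×6.04 = 151.
t* = √151 = 12.29 min.

12.3 min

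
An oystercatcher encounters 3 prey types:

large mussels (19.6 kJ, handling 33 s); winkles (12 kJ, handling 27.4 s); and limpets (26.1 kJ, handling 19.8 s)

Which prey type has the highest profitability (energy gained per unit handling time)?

In descending order of E/h:
limpets: 26.1/19.8 = 1.32 kJ/s
large mussels: 19.6/33 = 0.594 kJ/s
winkles: 12/27.4 = 0.438 kJ/s

limpets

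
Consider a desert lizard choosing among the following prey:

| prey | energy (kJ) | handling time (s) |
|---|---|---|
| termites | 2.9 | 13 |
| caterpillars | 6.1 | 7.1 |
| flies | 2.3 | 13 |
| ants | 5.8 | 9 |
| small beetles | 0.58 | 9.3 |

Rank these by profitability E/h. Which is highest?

Profitability E/h (kJ/s): termites = 2.9/13 = 0.223, caterpillars = 6.1/7.1 = 0.859, flies = 2.3/13 = 0.177, ants = 5.8/9 = 0.644, small beetles = 0.58/9.3 = 0.0624.
Ranked: caterpillars > ants > termites > flies > small beetles.

caterpillars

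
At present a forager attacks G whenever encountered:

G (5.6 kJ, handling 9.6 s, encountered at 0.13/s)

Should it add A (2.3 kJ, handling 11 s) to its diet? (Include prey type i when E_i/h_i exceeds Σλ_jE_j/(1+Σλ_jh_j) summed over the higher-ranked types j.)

No

Intake rate on the current diet: R = (0.13×5.6) / (1 + 0.13×9.6) = 0.728/2.248 = 0.3238 kJ/s.
Profitability of A: 2.3/11 = 0.2091 kJ/s.
0.2091 < 0.3238, so adding A would lower the average — exclude it.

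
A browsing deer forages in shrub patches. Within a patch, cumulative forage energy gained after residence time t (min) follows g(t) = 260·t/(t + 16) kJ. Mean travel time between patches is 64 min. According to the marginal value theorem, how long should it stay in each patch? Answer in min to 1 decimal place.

32.0 min

Maximise g(t)/(T+t): set derivative to zero → g'(t)(T+t) = g(t).
g'(t) = 260·16/(t + 16)². Setting 260·16/(t+16)² = 260t/[(t+16)(64+t)] gives 16(64+t) = t(t+16), so t² = 16×64 = 1024.
t* = √1024 = 32 min.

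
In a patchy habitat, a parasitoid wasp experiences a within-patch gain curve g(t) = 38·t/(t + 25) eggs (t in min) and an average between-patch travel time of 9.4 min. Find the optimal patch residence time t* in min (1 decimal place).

Optimal t* satisfies g'(t*) = g(t*)/(T + t*).
g'(t) = 38·25/(t + 25)². Setting 38·25/(t+25)² = 38t/[(t+25)(9.4+t)] gives 25(9.4+t) = t(t+25), so t² = 25×9.4 = 235.
t* = √235 = 15.33 min.

15.3 min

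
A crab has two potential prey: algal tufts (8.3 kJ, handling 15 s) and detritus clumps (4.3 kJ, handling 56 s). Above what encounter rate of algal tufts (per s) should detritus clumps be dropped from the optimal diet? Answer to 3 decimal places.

At the threshold, the rate on algal tufts alone equals the profitability of detritus clumps: λ·8.3/(1 + λ·15) = 4.3/56 = 0.07679.
Rearranging, λ(8.3 − 0.07679×15) = 0.07679, so λ = 0.07679/7.148 = 0.01074 per s.

0.011 per s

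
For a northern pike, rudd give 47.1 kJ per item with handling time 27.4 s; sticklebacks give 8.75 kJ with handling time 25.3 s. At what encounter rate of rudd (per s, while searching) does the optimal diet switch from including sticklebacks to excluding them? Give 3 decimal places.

0.009 per s

The zero-one rule: include sticklebacks iff E₂/h₂ > λE₁/(1+λh₁). Equality gives the switch point.
λE₁h₂ = E₂ + λE₂h₁ ⇒ λ = E₂/(E₁h₂ − E₂h₁) = 8.75/(1192 − 239.8) = 0.009192 per s.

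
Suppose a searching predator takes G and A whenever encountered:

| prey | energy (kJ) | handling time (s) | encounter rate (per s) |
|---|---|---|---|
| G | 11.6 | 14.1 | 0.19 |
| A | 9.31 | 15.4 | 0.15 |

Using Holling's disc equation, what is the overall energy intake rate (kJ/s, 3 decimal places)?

0.601 kJ/s

R = (0.19×11.6 + 0.15×9.31) / (1 + 0.19×14.1 + 0.15×15.4) = 3.6/5.989 = 0.6012 kJ/s.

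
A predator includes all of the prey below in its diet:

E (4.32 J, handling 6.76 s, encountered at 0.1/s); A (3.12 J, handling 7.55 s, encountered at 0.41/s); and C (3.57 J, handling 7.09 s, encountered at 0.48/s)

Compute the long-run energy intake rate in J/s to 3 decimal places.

R = (0.1×4.32 + 0.41×3.12 + 0.48×3.57) / (1 + 0.1×6.76 + 0.41×7.55 + 0.48×7.09) = 3.425/8.175 = 0.419 J/s.

0.419 J/s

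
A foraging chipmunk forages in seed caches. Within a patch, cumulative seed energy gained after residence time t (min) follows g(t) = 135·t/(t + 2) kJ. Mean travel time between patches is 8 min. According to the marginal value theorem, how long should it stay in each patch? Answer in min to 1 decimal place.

Optimal t* satisfies g'(t*) = g(t*)/(T + t*).
g'(t) = 135·2/(t + 2)². Setting 135·2/(t+2)² = 135t/[(t+2)(8+t)] gives 2(8+t) = t(t+2), so t² = 2×8 = 16.
t* = √16 = 4 min.

4.0 min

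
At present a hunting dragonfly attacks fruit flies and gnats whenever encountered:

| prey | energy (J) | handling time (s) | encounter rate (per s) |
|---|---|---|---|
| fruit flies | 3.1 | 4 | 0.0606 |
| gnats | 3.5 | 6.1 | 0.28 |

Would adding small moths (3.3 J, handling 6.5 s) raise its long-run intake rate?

Yes

On fruit flies and gnats alone, R = ΣλE/(1+Σλh) = 1.168/2.95 = 0.3958 J/s.
Profitability of small moths: 3.3/6.5 = 0.5077 J/s.
Since 0.5077 > R, including small moths increases the long-run rate.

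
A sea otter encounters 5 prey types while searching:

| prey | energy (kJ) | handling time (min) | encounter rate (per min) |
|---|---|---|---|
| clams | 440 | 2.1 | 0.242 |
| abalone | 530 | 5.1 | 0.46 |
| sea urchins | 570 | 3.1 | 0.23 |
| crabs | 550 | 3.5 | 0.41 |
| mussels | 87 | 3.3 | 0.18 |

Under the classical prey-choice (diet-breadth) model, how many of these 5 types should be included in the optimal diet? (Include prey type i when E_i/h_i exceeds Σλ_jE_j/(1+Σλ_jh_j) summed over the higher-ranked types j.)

Profitabilities (E/h, kJ/min): clams 210, sea urchins 184, crabs 157, abalone 104, mussels 26.4. Add prey in this order while the next type's profitability exceeds the intake rate on those already taken.
Rate on top 1: 70.6. sea urchins: 184 > 70.6 → include.
Rate on top 2: 107. crabs: 157 > 107 → include.
Rate on top 3: 126.7. abalone: 104 < 126.7 → exclude; stop.
Optimal diet: clams, sea urchins, crabs — 3 of 5 types.

3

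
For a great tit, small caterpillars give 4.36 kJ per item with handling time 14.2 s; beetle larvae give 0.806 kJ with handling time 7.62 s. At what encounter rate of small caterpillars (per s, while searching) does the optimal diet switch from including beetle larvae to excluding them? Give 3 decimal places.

0.037 per s

The zero-one rule: include beetle larvae iff E₂/h₂ > λE₁/(1+λh₁). Equality gives the switch point.
λE₁h₂ = E₂ + λE₂h₁ ⇒ λ = E₂/(E₁h₂ − E₂h₁) = 0.806/(33.22 − 11.45) = 0.03701 per s.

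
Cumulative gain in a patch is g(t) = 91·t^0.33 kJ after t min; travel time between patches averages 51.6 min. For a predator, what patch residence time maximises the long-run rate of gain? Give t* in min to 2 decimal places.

Maximise g(t)/(T+t): set derivative to zero → g'(t)(T+t) = g(t).
g'(t) = 0.33·91·t^-0.67. Setting 0.33·91·t^-0.67 = 91·t^0.33/(51.6+t) gives 0.33(51.6+t) = t, so 0.67·t = 0.33×51.6.
t* = 0.33×51.6/0.67 = 25.41 min.

25.41 min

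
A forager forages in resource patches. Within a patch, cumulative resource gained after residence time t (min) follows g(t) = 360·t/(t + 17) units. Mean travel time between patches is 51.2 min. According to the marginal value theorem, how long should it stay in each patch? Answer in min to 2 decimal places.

29.50 min

Optimal t* satisfies g'(t*) = g(t*)/(T + t*).
g'(t) = 360·17/(t + 17)². Setting 360·17/(t+17)² = 360t/[(t+17)(51.2+t)] gives 17(51.2+t) = t(t+17), so t² = 17×51.2 = 870.4.
t* = √870.4 = 29.5 min.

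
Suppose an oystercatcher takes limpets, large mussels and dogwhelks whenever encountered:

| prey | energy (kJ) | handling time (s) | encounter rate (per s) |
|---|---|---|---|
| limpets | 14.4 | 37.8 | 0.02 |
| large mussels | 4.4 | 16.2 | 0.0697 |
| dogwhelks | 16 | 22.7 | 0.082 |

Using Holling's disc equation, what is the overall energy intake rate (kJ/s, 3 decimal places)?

0.402 kJ/s

R = (0.02×14.4 + 0.0697×4.4 + 0.082×16) / (1 + 0.02×37.8 + 0.0697×16.2 + 0.082×22.7) = 1.907/4.747 = 0.4017 kJ/s.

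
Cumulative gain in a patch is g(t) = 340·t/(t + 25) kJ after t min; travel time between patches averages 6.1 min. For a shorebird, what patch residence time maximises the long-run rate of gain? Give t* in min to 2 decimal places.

12.35 min

Optimal t* satisfies g'(t*) = g(t*)/(T + t*).
g'(t) = 340·25/(t + 25)². Setting 340·25/(t+25)² = 340t/[(t+25)(6.1+t)] gives 25(6.1+t) = t(t+25), so t² = 25×6.1 = 152.5.
t* = √152.5 = 12.35 min.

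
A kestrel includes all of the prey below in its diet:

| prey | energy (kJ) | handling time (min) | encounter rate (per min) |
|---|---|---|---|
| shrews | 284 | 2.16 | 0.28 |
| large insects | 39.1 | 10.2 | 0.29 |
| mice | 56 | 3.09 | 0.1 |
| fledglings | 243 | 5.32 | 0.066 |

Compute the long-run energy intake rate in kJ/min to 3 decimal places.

R = Σλ_iE_i / (1 + Σλ_ih_i)
Numerator: 0.28×284 + 0.29×39.1 + 0.1×56 + 0.066×243 = 112.5
Denominator: 1 + 0.28×2.16 + 0.29×10.2 + 0.1×3.09 + 0.066×5.32 = 5.223
R = 112.5/5.223 = 21.54 kJ/min

21.539 kJ/min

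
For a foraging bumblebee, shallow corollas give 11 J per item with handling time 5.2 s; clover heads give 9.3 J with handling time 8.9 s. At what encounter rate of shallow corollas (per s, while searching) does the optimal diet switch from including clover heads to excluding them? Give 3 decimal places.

0.188 per s

The zero-one rule: include clover heads iff E₂/h₂ > λE₁/(1+λh₁). Equality gives the switch point.
λE₁h₂ = E₂ + λE₂h₁ ⇒ λ = E₂/(E₁h₂ − E₂h₁) = 9.3/(97.9 − 48.36) = 0.1877 per s.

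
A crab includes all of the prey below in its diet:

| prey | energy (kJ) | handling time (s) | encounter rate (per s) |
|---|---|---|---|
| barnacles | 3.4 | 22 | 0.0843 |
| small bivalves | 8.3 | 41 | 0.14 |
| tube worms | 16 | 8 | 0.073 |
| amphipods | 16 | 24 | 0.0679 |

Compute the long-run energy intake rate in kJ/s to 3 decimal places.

R = (0.0843×3.4 + 0.14×8.3 + 0.073×16 + 0.0679×16) / (1 + 0.0843×22 + 0.14×41 + 0.073×8 + 0.0679×24) = 3.703/10.81 = 0.3426 kJ/s.

0.343 kJ/s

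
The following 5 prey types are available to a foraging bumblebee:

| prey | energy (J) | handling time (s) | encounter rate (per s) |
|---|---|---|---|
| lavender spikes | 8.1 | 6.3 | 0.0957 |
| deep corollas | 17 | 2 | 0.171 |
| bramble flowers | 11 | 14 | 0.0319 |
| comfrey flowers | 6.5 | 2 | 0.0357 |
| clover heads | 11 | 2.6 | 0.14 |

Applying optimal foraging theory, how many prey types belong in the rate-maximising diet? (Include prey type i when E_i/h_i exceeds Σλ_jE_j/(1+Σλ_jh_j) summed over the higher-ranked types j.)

3

Profitabilities (E/h, J/s): deep corollas 8.5, clover heads 4.23, comfrey flowers 3.25, lavender spikes 1.29, bramble flowers 0.786. Add prey in this order while the next type's profitability exceeds the intake rate on those already taken.
Rate on top 1: 2.166. clover heads: 4.23 > 2.166 → include.
Rate on top 2: 2.607. comfrey flowers: 3.25 > 2.607 → include.
Rate on top 3: 2.633. lavender spikes: 1.29 < 2.633 → exclude; stop.
Optimal diet: deep corollas, clover heads, comfrey flowers — 3 of 5 types.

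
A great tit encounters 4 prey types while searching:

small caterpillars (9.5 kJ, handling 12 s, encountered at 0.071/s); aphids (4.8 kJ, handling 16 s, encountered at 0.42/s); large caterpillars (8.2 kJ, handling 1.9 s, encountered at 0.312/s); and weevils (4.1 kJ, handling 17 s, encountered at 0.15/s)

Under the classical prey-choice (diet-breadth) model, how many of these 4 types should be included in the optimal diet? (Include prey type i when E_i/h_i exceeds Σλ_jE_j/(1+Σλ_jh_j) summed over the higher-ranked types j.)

1

Profitabilities (E/h, kJ/s): large caterpillars 4.32, small caterpillars 0.792, aphids 0.3, weevils 0.241. Add prey in this order while the next type's profitability exceeds the intake rate on those already taken.
Rate on top 1: 1.606. small caterpillars: 0.792 < 1.606 → exclude; stop.
Optimal diet: large caterpillars — 1 of 4 types.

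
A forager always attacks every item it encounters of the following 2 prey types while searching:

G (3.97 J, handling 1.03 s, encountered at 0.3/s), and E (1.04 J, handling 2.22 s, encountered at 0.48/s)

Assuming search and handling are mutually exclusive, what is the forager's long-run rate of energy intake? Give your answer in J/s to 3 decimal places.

R = (0.3×3.97 + 0.48×1.04) / (1 + 0.3×1.03 + 0.48×2.22) = 1.69/2.375 = 0.7118 J/s.

0.712 J/s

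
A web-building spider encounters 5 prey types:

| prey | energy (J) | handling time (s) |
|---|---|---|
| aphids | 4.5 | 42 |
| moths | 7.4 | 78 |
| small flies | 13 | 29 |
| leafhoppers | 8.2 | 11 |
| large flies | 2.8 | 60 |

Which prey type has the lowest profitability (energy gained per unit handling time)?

large flies

In descending order of E/h:
leafhoppers: 8.2/11 = 0.745 J/s
small flies: 13/29 = 0.448 J/s
aphids: 4.5/42 = 0.107 J/s
moths: 7.4/78 = 0.0949 J/s
large flies: 2.8/60 = 0.0467 J/s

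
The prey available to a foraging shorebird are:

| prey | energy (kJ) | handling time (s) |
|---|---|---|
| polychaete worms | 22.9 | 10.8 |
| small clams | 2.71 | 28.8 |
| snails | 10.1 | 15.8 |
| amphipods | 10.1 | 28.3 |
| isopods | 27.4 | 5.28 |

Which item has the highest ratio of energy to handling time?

isopods

In descending order of E/h:
isopods: 27.4/5.28 = 5.19 kJ/s
polychaete worms: 22.9/10.8 = 2.12 kJ/s
snails: 10.1/15.8 = 0.639 kJ/s
amphipods: 10.1/28.3 = 0.357 kJ/s
small clams: 2.71/28.8 = 0.0941 kJ/s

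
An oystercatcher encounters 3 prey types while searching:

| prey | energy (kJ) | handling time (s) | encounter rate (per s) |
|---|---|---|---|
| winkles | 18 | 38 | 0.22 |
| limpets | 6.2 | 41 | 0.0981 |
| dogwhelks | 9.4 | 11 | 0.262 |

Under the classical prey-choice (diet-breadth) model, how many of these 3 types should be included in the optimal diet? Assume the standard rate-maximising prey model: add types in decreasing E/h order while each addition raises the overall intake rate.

Rank by E/h (kJ/s): dogwhelks 0.855, winkles 0.474, limpets 0.151. Include each in turn until the next type's E/h falls below the running intake rate.
Rate on top 1: 0.6344. winkles: 0.474 < 0.6344 → exclude; stop.
Optimal diet: dogwhelks — 1 of 3 types.

1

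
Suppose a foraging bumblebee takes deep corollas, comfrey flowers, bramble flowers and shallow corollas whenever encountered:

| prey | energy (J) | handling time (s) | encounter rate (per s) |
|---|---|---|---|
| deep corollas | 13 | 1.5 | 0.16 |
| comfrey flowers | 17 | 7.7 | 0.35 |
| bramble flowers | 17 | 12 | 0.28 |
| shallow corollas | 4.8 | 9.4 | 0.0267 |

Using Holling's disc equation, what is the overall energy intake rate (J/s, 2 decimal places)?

R = Σλ_iE_i / (1 + Σλ_ih_i)
Numerator: 0.16×13 + 0.35×17 + 0.28×17 + 0.0267×4.8 = 12.92
Denominator: 1 + 0.16×1.5 + 0.35×7.7 + 0.28×12 + 0.0267×9.4 = 7.546
R = 12.92/7.546 = 1.712 J/s

1.71 J/s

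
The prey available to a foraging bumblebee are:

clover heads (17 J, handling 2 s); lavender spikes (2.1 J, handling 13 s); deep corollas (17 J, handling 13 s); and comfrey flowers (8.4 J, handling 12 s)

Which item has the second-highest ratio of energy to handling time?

In descending order of E/h:
clover heads: 17/2 = 8.5 J/s
deep corollas: 17/13 = 1.31 J/s
comfrey flowers: 8.4/12 = 0.7 J/s
lavender spikes: 2.1/13 = 0.162 J/s

deep corollas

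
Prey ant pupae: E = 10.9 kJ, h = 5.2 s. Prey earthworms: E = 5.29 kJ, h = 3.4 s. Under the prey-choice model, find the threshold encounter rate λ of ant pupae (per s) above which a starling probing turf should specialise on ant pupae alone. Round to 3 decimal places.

0.554 per s

The zero-one rule: include earthworms iff E₂/h₂ > λE₁/(1+λh₁). Equality gives the switch point.
λE₁h₂ = E₂ + λE₂h₁ ⇒ λ = E₂/(E₁h₂ − E₂h₁) = 5.29/(37.06 − 27.51) = 0.5538 per s.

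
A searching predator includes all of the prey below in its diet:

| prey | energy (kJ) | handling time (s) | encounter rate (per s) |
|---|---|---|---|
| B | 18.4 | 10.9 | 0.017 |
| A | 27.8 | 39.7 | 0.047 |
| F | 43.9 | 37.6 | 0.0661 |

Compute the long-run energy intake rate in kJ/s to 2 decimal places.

0.82 kJ/s

R = Σλ_iE_i / (1 + Σλ_ih_i)
Numerator: 0.017×18.4 + 0.047×27.8 + 0.0661×43.9 = 4.521
Denominator: 1 + 0.017×10.9 + 0.047×39.7 + 0.0661×37.6 = 5.537
R = 4.521/5.537 = 0.8166 kJ/s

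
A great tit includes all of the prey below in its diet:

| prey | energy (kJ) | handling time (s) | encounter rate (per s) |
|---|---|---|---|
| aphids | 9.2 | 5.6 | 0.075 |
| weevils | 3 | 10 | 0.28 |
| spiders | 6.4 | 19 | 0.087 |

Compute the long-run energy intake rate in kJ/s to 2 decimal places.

0.36 kJ/s

R = Σλ_iE_i / (1 + Σλ_ih_i)
Numerator: 0.075×9.2 + 0.28×3 + 0.087×6.4 = 2.087
Denominator: 1 + 0.075×5.6 + 0.28×10 + 0.087×19 = 5.873
R = 2.087/5.873 = 0.3553 kJ/s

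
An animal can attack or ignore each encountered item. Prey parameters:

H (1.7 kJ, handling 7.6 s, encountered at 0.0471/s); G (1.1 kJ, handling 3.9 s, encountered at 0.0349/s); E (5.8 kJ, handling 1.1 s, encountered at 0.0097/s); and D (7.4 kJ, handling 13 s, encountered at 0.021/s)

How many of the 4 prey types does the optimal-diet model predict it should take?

Rank by E/h (kJ/s): E 5.27, D 0.569, G 0.282, H 0.224. Include each in turn until the next type's E/h falls below the running intake rate.
Rate on top 1: 0.05567. D: 0.569 > 0.05567 → include.
Rate on top 2: 0.1649. G: 0.282 > 0.1649 → include.
Rate on top 3: 0.1761. H: 0.224 > 0.1761 → include.
Optimal diet: E, D, G, H — 4 of 4 types.

4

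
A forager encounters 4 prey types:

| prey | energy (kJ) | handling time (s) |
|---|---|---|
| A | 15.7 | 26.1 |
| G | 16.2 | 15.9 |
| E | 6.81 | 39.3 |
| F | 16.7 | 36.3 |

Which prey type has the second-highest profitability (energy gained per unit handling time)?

A

In descending order of E/h:
G: 16.2/15.9 = 1.02 kJ/s
A: 15.7/26.1 = 0.602 kJ/s
F: 16.7/36.3 = 0.46 kJ/s
E: 6.81/39.3 = 0.173 kJ/s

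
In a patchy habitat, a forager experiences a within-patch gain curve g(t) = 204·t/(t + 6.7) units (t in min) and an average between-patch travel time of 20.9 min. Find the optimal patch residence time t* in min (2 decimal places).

11.83 min

Maximise g(t)/(T+t): set derivative to zero → g'(t)(T+t) = g(t).
g'(t) = 204·6.7/(t + 6.7)². Setting 204·6.7/(t+6.7)² = 204t/[(t+6.7)(20.9+t)] gives 6.7(20.9+t) = t(t+6.7), so t² = 6.7×20.9 = 140.
t* = √140 = 11.83 min.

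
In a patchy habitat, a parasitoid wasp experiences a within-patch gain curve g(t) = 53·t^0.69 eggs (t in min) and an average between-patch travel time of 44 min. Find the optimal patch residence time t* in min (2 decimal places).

Maximise g(t)/(T+t): set derivative to zero → g'(t)(T+t) = g(t).
g'(t) = 0.69·53·t^-0.31. Setting 0.69·53·t^-0.31 = 53·t^0.69/(44+t) gives 0.69(44+t) = t, so 0.31·t = 0.69×44.
t* = 0.69×44/0.31 = 97.94 min.

97.94 min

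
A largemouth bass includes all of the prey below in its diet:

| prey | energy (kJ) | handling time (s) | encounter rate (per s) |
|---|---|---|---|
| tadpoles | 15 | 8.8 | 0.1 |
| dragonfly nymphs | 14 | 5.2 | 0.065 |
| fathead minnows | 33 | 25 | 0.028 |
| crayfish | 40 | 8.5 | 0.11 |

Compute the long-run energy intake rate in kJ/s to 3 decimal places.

R = (0.1×15 + 0.065×14 + 0.028×33 + 0.11×40) / (1 + 0.1×8.8 + 0.065×5.2 + 0.028×25 + 0.11×8.5) = 7.734/3.853 = 2.007 kJ/s.

2.007 kJ/s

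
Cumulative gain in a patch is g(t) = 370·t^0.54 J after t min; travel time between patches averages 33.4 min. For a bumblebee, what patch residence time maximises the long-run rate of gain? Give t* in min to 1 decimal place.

By the marginal value theorem, leave when the instantaneous gain rate g'(t) equals the habitat-wide average g(t)/(T + t).
g'(t) = 0.54·370·t^-0.46. Setting 0.54·370·t^-0.46 = 370·t^0.54/(33.4+t) gives 0.54(33.4+t) = t, so 0.46·t = 0.54×33.4.
t* = 0.54×33.4/0.46 = 39.21 min.

39.2 min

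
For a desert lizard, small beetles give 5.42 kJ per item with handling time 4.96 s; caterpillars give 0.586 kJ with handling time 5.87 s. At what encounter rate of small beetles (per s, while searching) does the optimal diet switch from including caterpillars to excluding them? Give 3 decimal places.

0.020 per s

Drop caterpillars once their profitability E₂/h₂ falls below the rate achievable on small beetles alone: E₂/h₂ = λE₁/(1 + λh₁).
Solve for λ: λE₁h₂ = E₂(1 + λh₁) → λ(E₁h₂ − E₂h₁) = E₂ → λ = E₂/(E₁h₂ − E₂h₁).
λ = 0.586/(5.42×5.87 − 0.586×4.96) = 0.586/28.91 = 0.02027 per s.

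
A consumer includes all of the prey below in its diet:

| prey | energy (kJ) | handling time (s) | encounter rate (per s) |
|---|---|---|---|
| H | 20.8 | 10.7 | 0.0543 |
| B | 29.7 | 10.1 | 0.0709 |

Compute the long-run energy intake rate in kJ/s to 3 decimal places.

R = (0.0543×20.8 + 0.0709×29.7) / (1 + 0.0543×10.7 + 0.0709×10.1) = 3.235/2.297 = 1.408 kJ/s.

1.408 kJ/s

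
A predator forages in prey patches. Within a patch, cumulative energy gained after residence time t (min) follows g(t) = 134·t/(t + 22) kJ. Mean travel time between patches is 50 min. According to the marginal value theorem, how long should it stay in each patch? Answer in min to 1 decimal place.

33.2 min

By the marginal value theorem, leave when the instantaneous gain rate g'(t) equals the habitat-wide average g(t)/(T + t).
g'(t) = 134·22/(t + 22)². Setting 134·22/(t+22)² = 134t/[(t+22)(50+t)] gives 22(50+t) = t(t+22), so t² = 22×50 = 1100.
t* = √1100 = 33.17 min.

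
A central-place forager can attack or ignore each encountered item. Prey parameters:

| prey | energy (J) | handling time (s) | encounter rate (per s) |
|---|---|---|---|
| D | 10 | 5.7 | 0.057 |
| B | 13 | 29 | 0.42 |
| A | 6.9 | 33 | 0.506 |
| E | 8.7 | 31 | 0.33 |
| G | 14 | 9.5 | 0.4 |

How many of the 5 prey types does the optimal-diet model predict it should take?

Rank by E/h (J/s): D 1.75, G 1.47, B 0.448, E 0.281, A 0.209. Include each in turn until the next type's E/h falls below the running intake rate.
Rate on top 1: 0.4302. G: 1.47 > 0.4302 → include.
Rate on top 2: 1.204. B: 0.448 < 1.204 → exclude; stop.
Optimal diet: D, G — 2 of 5 types.

2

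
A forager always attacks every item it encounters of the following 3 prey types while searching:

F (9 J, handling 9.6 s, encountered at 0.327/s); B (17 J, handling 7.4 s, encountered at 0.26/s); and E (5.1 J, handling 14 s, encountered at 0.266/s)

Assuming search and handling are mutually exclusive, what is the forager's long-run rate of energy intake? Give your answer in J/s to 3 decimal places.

0.891 J/s

R = Σλ_iE_i / (1 + Σλ_ih_i)
Numerator: 0.327×9 + 0.26×17 + 0.266×5.1 = 8.72
Denominator: 1 + 0.327×9.6 + 0.26×7.4 + 0.266×14 = 9.787
R = 8.72/9.787 = 0.8909 J/s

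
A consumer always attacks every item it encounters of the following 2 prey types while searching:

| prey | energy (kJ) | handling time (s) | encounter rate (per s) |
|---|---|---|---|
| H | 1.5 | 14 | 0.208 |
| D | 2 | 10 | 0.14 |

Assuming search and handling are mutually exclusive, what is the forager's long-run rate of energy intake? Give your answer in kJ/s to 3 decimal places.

0.111 kJ/s

Energy encountered per unit search time: 0.208×1.5 + 0.14×2 = 0.592 kJ/s.
Handling time per unit search time: 0.208×14 + 0.14×10 = 4.312.
Rate = 0.592/(1 + 4.312) = 0.1114 kJ/s.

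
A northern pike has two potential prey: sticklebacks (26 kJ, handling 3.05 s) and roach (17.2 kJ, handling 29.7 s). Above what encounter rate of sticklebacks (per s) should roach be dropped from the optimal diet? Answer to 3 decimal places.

Drop roach once their profitability E₂/h₂ falls below the rate achievable on sticklebacks alone: E₂/h₂ = λE₁/(1 + λh₁).
Solve for λ: λE₁h₂ = E₂(1 + λh₁) → λ(E₁h₂ − E₂h₁) = E₂ → λ = E₂/(E₁h₂ − E₂h₁).
λ = 17.2/(26×29.7 − 17.2×3.05) = 17.2/719.7 = 0.0239 per s.

0.024 per s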